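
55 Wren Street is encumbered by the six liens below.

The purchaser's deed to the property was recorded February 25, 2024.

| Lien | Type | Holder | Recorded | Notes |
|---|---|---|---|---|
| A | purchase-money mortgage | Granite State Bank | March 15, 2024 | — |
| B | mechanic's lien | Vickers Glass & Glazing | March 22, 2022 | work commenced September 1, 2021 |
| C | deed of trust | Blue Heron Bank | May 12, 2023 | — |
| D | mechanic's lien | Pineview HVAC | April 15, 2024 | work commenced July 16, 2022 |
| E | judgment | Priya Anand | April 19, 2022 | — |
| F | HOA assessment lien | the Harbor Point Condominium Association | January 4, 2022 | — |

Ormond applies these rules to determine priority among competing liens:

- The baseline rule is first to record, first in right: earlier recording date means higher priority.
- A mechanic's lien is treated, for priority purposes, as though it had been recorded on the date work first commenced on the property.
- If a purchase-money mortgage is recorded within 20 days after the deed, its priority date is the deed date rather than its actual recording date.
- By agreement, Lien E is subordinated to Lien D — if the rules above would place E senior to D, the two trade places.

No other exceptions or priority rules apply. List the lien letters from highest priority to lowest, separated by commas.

B, F, D, E, C, A

Adjusting effective dates: A relates back to the deed date February 25, 2024; B relates back to September 1, 2021 (work commenced); D relates back to July 16, 2022 (work commenced).
Sorted by effective date: B (September 1, 2021), F (January 4, 2022), E (April 19, 2022), D (July 16, 2022), C (May 12, 2023), A (February 25, 2024).
E would otherwise be senior to D, so under the subordination agreement E and D exchange positions.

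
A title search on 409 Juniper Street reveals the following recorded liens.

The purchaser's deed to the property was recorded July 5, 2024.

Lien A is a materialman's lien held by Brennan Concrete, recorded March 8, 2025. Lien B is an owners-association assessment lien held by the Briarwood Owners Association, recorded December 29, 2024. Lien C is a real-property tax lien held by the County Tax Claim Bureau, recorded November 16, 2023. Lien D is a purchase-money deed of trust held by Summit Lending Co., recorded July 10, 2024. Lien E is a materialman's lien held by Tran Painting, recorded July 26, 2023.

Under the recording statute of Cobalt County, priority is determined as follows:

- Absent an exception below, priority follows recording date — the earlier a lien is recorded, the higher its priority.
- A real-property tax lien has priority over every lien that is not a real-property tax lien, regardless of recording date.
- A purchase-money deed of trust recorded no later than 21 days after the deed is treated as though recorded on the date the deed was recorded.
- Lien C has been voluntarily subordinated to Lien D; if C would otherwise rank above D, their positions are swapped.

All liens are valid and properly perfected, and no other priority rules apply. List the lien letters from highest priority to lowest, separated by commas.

D, E, C, B, A

Effective dates: D relates back to the deed date July 5, 2024.
C is a real-property tax lien, so it outranks all other liens regardless of date.
Among the remaining liens, by effective date: E (July 26, 2023), D (July 5, 2024), B (December 29, 2024), A (March 8, 2025).
Because C would otherwise rank above D, the subordination swaps them.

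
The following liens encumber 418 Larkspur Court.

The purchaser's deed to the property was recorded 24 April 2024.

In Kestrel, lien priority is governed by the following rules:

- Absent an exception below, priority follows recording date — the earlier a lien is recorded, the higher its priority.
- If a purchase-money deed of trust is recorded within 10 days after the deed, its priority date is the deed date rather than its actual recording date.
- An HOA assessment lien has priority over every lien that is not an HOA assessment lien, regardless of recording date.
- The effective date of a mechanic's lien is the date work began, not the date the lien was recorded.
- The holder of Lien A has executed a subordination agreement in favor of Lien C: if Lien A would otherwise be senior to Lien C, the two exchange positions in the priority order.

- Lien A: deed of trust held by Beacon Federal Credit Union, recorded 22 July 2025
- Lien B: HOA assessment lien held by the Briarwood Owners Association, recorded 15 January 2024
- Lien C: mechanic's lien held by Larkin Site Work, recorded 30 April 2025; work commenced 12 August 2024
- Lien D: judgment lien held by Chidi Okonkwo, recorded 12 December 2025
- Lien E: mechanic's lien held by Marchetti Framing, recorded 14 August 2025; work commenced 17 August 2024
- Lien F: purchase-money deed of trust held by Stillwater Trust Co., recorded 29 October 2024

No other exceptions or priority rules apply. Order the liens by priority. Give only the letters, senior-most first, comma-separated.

B, C, E, F, A, D

Adjusting effective dates: C's effective date is 12 August 2024, when work began; E is treated as recorded 17 August 2024, the work-commencement date; F was recorded 188 days after the deed — beyond 10 days — so no relation-back applies.
As an HOA assessment lien, B is senior to every other lien.
Among the remaining liens, by effective date: C (12 August 2024), E (17 August 2024), F (29 October 2024), A (22 July 2025), D (12 December 2025).
A is already junior to C, so the subordination agreement changes nothing.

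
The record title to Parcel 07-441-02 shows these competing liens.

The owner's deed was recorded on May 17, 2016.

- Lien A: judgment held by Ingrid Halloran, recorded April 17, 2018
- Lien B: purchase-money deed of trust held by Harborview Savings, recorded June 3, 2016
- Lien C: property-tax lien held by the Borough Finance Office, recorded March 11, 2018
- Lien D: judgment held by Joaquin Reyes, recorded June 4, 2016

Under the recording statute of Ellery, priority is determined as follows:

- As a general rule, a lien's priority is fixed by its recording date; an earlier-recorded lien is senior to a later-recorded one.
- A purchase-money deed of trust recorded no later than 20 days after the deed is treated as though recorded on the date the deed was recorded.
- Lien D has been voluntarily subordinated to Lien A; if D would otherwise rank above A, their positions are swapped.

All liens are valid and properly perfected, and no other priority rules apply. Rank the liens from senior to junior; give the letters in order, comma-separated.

Adjusting effective dates: B's effective date is the deed date, May 17, 2016.
Sorted by effective date: B (May 17, 2016), D (June 4, 2016), C (March 11, 2018), A (April 17, 2018).
D would otherwise be senior to A, so under the subordination agreement D and A exchange positions.

B, A, C, D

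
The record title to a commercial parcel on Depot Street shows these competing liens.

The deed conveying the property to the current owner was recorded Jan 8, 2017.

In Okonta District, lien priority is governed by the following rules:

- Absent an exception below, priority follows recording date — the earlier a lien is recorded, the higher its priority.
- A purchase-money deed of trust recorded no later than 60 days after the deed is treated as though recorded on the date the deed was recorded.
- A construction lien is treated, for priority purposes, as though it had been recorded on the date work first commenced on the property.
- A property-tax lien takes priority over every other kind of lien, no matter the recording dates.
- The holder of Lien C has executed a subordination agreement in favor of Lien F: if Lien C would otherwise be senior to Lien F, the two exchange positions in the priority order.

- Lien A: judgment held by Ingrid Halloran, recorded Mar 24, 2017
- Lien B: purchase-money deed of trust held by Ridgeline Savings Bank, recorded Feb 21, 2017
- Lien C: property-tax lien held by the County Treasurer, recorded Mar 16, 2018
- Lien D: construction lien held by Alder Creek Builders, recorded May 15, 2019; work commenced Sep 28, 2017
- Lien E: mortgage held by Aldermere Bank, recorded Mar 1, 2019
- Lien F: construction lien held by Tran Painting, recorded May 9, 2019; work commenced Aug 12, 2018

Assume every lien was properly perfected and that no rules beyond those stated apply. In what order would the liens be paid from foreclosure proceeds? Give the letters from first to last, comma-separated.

F, B, A, D, C, E

First, effective dates: B relates back to the deed date Jan 8, 2017; D relates back to Sep 28, 2017 (work commenced); F's effective date is Aug 12, 2018, when work began.
C, as a property-tax lien, has superpriority and ranks first.
Ordering the rest by effective date: B (Jan 8, 2017), A (Mar 24, 2017), D (Sep 28, 2017), F (Aug 12, 2018), E (Mar 1, 2019).
C would otherwise be senior to F, so under the subordination agreement C and F exchange positions.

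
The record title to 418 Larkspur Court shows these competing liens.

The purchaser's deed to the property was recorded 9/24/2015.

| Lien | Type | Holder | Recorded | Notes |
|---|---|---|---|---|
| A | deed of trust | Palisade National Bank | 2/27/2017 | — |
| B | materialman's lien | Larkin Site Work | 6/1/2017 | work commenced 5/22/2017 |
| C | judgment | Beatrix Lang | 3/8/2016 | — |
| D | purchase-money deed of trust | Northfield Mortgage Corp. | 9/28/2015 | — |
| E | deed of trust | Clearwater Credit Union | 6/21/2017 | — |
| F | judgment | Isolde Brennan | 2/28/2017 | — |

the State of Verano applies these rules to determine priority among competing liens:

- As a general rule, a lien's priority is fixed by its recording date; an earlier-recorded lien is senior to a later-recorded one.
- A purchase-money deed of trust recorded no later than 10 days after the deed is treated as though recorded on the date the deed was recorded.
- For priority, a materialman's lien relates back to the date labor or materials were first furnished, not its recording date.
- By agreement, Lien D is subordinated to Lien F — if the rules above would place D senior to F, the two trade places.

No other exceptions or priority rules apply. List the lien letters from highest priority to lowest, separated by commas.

F, C, A, D, B, E

First, effective dates: B's effective date is 5/22/2017, when work began; D was recorded within the 10-day window, so its effective date is the deed date 9/24/2015.
By effective date, earliest first: D (9/24/2015), C (3/8/2016), A (2/27/2017), F (2/28/2017), B (5/22/2017), E (6/21/2017).
Because D would otherwise rank above F, the subordination swaps them.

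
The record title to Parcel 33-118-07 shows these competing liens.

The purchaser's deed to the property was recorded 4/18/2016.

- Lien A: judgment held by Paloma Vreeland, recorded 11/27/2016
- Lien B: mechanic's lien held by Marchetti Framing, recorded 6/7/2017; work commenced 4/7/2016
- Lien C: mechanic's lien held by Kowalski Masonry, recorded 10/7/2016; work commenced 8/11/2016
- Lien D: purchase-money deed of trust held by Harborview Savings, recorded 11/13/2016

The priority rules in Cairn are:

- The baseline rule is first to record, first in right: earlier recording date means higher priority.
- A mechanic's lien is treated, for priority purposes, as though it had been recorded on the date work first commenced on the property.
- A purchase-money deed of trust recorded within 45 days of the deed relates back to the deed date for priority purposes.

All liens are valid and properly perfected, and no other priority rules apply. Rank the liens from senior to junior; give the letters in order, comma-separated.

First, effective dates: B is treated as recorded 4/7/2016, the work-commencement date; C's effective date is 8/11/2016, when work began; D missed the 45-day window (209 days after the deed), so its recording date stands.
Ordering by effective date: B (4/7/2016), C (8/11/2016), D (11/13/2016), A (11/27/2016).

B, C, D, A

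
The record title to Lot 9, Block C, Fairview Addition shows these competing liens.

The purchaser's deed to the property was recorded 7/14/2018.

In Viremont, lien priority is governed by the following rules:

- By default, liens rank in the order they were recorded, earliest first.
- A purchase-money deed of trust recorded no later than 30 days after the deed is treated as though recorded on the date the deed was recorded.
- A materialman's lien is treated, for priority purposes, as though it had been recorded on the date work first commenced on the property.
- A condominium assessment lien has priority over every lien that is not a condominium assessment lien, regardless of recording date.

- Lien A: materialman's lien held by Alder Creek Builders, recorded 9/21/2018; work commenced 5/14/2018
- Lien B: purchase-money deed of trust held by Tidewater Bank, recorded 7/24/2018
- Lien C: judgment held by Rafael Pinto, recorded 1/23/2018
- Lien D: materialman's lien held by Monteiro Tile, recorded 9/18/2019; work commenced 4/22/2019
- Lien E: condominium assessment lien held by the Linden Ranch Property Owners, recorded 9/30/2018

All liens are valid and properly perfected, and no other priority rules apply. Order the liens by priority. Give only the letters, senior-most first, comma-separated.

Adjusting effective dates: A is treated as recorded 5/14/2018, the work-commencement date; B's effective date is the deed date, 7/14/2018; D is treated as recorded 4/22/2019, the work-commencement date.
E is a condominium assessment lien and takes priority over every other lien.
Among the remaining liens, by effective date: C (1/23/2018), A (5/14/2018), B (7/14/2018), D (4/22/2019).

E, C, A, B, D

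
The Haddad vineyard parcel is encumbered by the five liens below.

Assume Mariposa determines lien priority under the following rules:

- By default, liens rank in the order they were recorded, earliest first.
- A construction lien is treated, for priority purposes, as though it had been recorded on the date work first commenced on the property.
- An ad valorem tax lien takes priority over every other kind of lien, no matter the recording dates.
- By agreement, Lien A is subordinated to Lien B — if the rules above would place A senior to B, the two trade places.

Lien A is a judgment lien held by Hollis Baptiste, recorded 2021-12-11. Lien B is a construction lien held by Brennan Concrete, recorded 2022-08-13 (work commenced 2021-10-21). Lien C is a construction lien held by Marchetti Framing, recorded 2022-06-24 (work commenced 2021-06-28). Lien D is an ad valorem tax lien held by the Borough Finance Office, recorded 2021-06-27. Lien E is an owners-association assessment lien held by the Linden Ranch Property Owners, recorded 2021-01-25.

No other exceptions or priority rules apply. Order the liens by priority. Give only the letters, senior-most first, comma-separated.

Adjusting effective dates: B is treated as recorded 2021-10-21, the work-commencement date; C's effective date is 2021-06-28, when work began.
As an ad valorem tax lien, D is senior to every other lien.
The other liens, earliest effective date first: E (2021-01-25), C (2021-06-28), B (2021-10-21), A (2021-12-11).
A is already junior to B, so the subordination agreement changes nothing.

D, E, C, B, A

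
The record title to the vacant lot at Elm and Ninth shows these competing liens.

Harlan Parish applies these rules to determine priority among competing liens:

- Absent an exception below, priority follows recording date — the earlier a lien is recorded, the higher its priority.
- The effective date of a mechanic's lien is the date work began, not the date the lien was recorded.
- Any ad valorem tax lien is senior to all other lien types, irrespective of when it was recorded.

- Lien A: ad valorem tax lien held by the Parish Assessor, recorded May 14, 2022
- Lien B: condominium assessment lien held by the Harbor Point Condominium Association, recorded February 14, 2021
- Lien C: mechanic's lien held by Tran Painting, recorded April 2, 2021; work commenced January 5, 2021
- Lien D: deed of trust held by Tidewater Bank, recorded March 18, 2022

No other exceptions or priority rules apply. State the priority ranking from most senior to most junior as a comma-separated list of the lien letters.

First, effective dates: C's effective date is January 5, 2021, when work began.
A, as an ad valorem tax lien, has superpriority and ranks first.
Remaining liens by effective date: C (January 5, 2021), B (February 14, 2021), D (March 18, 2022).

A, C, B, D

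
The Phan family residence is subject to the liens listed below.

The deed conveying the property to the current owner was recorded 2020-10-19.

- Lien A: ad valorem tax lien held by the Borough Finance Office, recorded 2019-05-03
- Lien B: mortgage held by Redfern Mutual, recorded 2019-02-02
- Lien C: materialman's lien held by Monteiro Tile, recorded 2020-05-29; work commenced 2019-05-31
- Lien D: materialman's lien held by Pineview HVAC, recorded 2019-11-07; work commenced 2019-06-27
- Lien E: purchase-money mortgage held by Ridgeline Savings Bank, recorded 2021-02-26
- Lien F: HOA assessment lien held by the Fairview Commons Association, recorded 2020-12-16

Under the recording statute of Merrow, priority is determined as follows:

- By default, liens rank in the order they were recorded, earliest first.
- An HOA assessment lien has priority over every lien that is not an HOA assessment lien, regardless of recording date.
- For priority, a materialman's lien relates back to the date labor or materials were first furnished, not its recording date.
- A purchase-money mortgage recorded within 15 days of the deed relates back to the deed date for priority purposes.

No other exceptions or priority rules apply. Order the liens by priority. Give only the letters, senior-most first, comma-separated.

F, B, A, C, D, E

Effective dates after the stated exceptions: C is treated as recorded 2019-05-31, the work-commencement date; D relates back to 2019-06-27 (work commenced); E missed the 15-day window (130 days after the deed), so its recording date stands.
F, as an HOA assessment lien, has superpriority and ranks first.
The other liens, earliest effective date first: B (2019-02-02), A (2019-05-03), C (2019-05-31), D (2019-06-27), E (2021-02-26).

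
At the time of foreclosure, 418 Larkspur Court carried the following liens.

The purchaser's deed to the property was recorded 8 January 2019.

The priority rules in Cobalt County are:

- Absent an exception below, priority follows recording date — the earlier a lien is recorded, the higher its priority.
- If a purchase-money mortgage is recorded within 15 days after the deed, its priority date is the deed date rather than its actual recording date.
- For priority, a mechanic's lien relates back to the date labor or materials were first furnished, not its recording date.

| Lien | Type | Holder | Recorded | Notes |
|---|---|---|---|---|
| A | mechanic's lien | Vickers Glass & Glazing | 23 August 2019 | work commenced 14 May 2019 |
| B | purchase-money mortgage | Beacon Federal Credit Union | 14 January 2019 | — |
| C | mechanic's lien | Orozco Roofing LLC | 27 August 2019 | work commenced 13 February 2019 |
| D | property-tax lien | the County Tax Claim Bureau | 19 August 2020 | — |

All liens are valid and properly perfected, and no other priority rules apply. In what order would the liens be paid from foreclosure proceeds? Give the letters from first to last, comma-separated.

First, effective dates: A relates back to 14 May 2019 (work commenced); B's effective date is the deed date, 8 January 2019; C relates back to 13 February 2019 (work commenced).
Ordering by effective date: B (8 January 2019), C (13 February 2019), A (14 May 2019), D (19 August 2020).

B, C, A, D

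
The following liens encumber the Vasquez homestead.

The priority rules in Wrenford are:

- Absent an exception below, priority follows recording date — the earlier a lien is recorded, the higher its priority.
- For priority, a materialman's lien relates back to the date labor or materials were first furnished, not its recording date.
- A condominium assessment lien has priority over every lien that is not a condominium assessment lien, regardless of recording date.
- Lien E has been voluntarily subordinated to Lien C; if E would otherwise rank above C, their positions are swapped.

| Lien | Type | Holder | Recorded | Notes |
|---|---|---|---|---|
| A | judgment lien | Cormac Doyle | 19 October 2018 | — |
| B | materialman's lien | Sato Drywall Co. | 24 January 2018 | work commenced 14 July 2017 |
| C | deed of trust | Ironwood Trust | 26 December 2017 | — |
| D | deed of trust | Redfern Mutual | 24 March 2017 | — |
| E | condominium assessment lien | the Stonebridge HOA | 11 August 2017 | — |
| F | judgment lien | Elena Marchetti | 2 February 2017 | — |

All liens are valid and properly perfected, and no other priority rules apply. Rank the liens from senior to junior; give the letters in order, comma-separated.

Adjusting effective dates: B's effective date is 14 July 2017, when work began.
E, as a condominium assessment lien, has superpriority and ranks first.
Remaining liens by effective date: F (2 February 2017), D (24 March 2017), B (14 July 2017), C (26 December 2017), A (19 October 2018).
The subordination applies — E was senior to C — so E and C swap.

C, F, D, B, E, A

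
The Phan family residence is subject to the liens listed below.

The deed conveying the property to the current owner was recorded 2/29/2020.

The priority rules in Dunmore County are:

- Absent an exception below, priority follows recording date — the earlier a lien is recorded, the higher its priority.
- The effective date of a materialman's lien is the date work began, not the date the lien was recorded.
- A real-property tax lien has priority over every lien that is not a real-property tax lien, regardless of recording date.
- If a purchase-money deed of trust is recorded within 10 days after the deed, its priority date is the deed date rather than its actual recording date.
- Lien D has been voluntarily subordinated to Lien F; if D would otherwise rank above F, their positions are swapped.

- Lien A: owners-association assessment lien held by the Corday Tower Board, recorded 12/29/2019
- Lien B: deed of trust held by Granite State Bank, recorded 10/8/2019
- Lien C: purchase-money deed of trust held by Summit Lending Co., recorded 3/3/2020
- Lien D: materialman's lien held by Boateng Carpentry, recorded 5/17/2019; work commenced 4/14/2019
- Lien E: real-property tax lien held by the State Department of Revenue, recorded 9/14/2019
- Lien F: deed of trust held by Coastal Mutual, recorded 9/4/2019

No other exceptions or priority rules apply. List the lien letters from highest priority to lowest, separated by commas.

E, F, D, B, A, C

Effective dates after the stated exceptions: C was recorded within the 10-day window, so its effective date is the deed date 2/29/2020; D relates back to 4/14/2019 (work commenced).
E is a real-property tax lien, so it outranks all other liens regardless of date.
Among the remaining liens, by effective date: D (4/14/2019), F (9/4/2019), B (10/8/2019), A (12/29/2019), C (2/29/2020).
D would otherwise be senior to F, so under the subordination agreement D and F exchange positions.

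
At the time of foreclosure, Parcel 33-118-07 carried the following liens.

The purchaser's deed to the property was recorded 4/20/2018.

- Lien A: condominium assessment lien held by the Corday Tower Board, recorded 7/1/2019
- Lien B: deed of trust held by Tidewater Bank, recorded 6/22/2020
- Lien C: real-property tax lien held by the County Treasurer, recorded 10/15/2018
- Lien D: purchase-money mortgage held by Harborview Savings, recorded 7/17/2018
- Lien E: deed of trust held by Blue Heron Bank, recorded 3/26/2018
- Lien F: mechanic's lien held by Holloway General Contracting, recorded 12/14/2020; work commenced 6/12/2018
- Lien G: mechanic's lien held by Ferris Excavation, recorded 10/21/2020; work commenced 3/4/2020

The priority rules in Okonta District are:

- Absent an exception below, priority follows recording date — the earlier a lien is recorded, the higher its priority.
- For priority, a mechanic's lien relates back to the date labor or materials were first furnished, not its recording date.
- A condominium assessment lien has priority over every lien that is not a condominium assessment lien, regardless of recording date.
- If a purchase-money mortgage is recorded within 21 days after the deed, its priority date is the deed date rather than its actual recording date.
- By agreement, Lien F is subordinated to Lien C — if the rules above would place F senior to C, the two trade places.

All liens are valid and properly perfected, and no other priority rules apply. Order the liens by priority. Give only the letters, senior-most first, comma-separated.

Effective dates: D was recorded 88 days after the deed, outside the 21-day window, so it keeps its recording date; F's effective date is 6/12/2018, when work began; G is treated as recorded 3/4/2020, the work-commencement date.
A, as a condominium assessment lien, has superpriority and ranks first.
Among the remaining liens, by effective date: E (3/26/2018), F (6/12/2018), D (7/17/2018), C (10/15/2018), G (3/4/2020), B (6/22/2020).
F is senior to C before the subordination, so the two trade places.

A, E, C, D, F, G, B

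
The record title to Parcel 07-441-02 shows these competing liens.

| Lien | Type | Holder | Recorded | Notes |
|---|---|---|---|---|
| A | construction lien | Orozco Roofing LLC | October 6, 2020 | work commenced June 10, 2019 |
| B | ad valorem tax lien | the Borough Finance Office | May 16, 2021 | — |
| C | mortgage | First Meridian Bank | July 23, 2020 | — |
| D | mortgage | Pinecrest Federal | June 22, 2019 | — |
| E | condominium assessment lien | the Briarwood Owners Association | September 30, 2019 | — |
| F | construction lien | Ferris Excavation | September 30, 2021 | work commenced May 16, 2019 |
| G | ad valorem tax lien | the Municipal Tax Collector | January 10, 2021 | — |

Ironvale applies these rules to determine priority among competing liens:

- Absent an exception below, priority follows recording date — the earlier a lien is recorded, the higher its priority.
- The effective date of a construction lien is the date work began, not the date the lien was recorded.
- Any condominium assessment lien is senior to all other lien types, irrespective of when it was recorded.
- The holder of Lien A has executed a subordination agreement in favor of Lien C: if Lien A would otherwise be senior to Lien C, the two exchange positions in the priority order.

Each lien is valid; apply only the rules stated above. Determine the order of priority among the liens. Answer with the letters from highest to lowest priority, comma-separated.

E, F, C, D, A, G, B

Effective dates: A relates back to June 10, 2019 (work commenced); F's effective date is May 16, 2019, when work began.
As a condominium assessment lien, E is senior to every other lien.
Remaining liens by effective date: F (May 16, 2019), A (June 10, 2019), D (June 22, 2019), C (July 23, 2020), G (January 10, 2021), B (May 16, 2021).
A would otherwise be senior to C, so under the subordination agreement A and C exchange positions.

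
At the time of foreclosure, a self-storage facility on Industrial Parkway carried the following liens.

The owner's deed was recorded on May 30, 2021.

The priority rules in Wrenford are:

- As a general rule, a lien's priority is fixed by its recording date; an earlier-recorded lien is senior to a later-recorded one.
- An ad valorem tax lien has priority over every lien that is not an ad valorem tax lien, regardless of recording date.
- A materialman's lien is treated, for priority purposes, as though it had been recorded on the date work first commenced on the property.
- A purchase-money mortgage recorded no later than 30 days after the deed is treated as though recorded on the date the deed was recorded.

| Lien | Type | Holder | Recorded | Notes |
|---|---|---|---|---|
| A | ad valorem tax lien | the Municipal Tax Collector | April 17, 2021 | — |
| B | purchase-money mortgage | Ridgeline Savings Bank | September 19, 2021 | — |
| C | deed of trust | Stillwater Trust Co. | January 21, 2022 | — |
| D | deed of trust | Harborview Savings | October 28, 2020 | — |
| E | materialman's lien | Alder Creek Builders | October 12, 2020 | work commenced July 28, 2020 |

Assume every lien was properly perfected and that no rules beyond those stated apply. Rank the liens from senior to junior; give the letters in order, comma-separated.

First, effective dates: B was recorded 112 days after the deed — beyond 30 days — so no relation-back applies; E's effective date is July 28, 2020, when work began.
A, as an ad valorem tax lien, has superpriority and ranks first.
Remaining liens by effective date: E (July 28, 2020), D (October 28, 2020), B (September 19, 2021), C (January 21, 2022).

A, E, D, B, C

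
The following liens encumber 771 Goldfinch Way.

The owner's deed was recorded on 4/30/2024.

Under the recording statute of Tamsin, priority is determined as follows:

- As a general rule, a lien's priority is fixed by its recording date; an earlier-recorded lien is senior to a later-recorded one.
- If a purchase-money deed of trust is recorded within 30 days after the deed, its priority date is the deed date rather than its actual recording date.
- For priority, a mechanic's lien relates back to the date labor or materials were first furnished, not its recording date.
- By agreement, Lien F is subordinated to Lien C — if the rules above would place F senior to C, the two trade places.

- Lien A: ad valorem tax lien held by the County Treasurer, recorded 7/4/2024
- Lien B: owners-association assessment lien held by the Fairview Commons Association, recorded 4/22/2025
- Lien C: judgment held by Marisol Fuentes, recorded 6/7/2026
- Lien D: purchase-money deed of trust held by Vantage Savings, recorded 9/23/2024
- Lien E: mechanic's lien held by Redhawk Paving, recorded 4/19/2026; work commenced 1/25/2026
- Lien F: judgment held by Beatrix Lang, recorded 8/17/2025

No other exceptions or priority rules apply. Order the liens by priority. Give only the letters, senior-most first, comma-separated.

A, D, B, C, E, F

Effective dates after the stated exceptions: D missed the 30-day window (146 days after the deed), so its recording date stands; E is treated as recorded 1/25/2026, the work-commencement date.
Sorted by effective date: A (7/4/2024), D (9/23/2024), B (4/22/2025), F (8/17/2025), E (1/25/2026), C (6/7/2026).
F is senior to C before the subordination, so the two trade places.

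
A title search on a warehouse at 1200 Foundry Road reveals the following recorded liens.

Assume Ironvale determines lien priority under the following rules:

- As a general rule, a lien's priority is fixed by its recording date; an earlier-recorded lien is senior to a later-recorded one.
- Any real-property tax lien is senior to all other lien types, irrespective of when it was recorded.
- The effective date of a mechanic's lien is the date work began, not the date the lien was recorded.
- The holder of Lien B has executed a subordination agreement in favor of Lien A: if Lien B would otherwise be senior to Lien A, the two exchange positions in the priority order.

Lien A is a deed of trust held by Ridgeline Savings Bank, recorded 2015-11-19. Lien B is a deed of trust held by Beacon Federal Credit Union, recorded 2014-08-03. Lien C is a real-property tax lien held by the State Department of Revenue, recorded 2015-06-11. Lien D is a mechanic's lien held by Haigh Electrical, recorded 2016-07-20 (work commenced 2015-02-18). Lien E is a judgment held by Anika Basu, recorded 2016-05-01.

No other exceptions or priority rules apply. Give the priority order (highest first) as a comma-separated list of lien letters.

C, A, D, B, E

Adjusting effective dates: D relates back to 2015-02-18 (work commenced).
C is a real-property tax lien, so it outranks all other liens regardless of date.
The other liens, earliest effective date first: B (2014-08-03), D (2015-02-18), A (2015-11-19), E (2016-05-01).
B is senior to A before the subordination, so the two trade places.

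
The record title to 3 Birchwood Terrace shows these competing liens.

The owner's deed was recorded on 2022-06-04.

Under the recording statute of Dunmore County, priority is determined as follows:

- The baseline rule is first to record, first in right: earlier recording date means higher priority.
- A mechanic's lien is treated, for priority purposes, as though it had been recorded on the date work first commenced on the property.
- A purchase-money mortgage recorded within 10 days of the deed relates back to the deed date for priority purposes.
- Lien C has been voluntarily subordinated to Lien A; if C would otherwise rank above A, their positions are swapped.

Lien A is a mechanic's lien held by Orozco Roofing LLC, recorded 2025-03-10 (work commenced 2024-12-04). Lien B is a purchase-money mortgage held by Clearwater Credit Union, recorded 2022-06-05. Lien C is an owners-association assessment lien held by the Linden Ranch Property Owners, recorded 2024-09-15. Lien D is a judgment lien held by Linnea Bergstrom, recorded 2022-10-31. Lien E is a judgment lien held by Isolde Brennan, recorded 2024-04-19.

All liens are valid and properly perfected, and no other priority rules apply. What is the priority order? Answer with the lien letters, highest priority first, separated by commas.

Effective dates after the stated exceptions: A's effective date is 2024-12-04, when work began; B was recorded within the 10-day window, so its effective date is the deed date 2022-06-04.
By effective date, earliest first: B (2022-06-04), D (2022-10-31), E (2024-04-19), C (2024-09-15), A (2024-12-04).
C is senior to A before the subordination, so the two trade places.

B, D, E, A, C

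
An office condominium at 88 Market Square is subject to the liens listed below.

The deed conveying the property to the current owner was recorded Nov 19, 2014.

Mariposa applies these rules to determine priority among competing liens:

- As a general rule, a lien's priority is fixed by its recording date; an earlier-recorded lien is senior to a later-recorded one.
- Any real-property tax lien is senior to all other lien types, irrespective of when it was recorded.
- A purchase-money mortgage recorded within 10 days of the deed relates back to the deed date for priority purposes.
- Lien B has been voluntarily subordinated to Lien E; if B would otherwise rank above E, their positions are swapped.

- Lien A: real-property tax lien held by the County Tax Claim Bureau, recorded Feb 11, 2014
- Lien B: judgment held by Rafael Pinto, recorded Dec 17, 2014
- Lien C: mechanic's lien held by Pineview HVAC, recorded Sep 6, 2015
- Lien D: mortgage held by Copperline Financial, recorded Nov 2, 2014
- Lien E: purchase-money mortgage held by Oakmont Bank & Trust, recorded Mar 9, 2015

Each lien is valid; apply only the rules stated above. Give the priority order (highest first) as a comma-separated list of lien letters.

A, D, E, B, C

Effective dates after the stated exceptions: E was recorded 110 days after the deed, outside the 10-day window, so it keeps its recording date.
As a real-property tax lien, A is senior to every other lien.
The other liens, earliest effective date first: D (Nov 2, 2014), B (Dec 17, 2014), E (Mar 9, 2015), C (Sep 6, 2015).
B would otherwise be senior to E, so under the subordination agreement B and E exchange positions.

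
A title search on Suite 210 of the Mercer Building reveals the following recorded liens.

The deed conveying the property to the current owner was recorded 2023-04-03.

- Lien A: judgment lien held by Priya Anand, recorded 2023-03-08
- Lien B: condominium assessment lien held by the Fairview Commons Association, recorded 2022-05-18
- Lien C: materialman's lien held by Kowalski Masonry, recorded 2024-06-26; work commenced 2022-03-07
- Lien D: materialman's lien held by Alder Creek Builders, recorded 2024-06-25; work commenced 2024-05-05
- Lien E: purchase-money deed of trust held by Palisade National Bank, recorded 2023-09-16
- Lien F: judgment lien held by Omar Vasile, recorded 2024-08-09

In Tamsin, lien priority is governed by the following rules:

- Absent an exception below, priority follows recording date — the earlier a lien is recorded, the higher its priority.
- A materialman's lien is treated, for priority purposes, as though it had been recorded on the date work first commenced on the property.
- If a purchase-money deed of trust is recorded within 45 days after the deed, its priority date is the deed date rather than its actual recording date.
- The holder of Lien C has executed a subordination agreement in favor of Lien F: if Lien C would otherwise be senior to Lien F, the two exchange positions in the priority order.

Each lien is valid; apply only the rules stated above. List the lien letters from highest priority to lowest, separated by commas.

F, B, A, E, D, C

First, effective dates: C's effective date is 2022-03-07, when work began; D relates back to 2024-05-05 (work commenced); E missed the 45-day window (166 days after the deed), so its recording date stands.
Sorted by effective date: C (2022-03-07), B (2022-05-18), A (2023-03-08), E (2023-09-16), D (2024-05-05), F (2024-08-09).
C would otherwise be senior to F, so under the subordination agreement C and F exchange positions.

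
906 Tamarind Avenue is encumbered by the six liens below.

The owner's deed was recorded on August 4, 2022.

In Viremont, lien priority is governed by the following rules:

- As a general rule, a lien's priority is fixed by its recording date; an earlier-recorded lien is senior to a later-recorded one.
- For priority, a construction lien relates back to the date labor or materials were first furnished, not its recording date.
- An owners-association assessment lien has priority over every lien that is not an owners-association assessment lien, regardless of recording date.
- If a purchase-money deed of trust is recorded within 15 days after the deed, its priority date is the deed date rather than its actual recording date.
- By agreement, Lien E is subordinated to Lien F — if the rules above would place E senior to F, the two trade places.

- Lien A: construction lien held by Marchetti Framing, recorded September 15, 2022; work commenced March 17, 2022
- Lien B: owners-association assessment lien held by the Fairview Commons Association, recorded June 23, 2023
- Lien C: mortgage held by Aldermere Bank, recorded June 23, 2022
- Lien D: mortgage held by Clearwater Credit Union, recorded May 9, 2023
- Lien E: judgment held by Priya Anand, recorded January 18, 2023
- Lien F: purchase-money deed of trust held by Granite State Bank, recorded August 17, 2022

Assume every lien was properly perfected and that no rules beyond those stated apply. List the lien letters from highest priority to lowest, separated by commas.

B, A, C, F, E, D

Effective dates: A is treated as recorded March 17, 2022, the work-commencement date; F was recorded within the 15-day window, so its effective date is the deed date August 4, 2022.
B is an owners-association assessment lien, so it outranks all other liens regardless of date.
Ordering the rest by effective date: A (March 17, 2022), C (June 23, 2022), F (August 4, 2022), E (January 18, 2023), D (May 9, 2023).
E already ranks below F; the subordination has no effect.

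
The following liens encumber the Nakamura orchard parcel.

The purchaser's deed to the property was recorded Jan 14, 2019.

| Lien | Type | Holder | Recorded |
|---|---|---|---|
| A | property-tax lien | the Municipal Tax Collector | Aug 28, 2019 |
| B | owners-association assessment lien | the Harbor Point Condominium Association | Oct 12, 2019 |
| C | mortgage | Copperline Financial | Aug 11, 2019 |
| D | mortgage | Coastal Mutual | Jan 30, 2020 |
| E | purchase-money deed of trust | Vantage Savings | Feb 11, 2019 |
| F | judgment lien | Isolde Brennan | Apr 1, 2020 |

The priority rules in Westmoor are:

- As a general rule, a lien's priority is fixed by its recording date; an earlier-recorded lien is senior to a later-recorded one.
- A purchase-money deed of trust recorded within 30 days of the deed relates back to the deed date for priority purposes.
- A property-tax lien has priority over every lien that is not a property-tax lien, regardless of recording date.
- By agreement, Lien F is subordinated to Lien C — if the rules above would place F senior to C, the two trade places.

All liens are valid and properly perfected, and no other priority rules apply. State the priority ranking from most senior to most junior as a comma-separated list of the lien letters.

A, E, C, B, D, F

Adjusting effective dates: E relates back to the deed date Jan 14, 2019.
As a property-tax lien, A is senior to every other lien.
Among the remaining liens, by effective date: E (Jan 14, 2019), C (Aug 11, 2019), B (Oct 12, 2019), D (Jan 30, 2020), F (Apr 1, 2020).
F already ranks below C; the subordination has no effect.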